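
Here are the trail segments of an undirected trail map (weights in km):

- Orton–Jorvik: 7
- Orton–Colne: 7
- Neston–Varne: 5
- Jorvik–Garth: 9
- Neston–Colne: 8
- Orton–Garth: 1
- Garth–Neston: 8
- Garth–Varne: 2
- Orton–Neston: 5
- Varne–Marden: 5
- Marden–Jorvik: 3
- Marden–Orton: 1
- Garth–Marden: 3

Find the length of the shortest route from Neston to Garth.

Compare a few routes:
Neston → Orton → Garth: 5+1 = 6
Neston → Varne → Garth: 5+2 = 7
Neston → Garth: 8 = 8
Neston → Orton → Marden → Garth: 5+1+3 = 9
Cheapest is Neston → Orton → Garth at 6 km.

6 km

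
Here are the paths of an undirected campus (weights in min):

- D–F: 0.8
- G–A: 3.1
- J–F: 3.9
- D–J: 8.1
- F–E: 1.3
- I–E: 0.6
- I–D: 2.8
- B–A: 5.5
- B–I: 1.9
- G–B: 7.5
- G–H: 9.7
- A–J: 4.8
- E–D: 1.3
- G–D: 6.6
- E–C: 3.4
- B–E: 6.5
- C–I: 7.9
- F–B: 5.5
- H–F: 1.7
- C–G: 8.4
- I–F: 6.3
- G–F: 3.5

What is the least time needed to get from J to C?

8.6 min

Compare a few routes:
J–F–E–C: 3.9+1.3+3.4 = 8.6
J–F–D–I–E–C: 3.9+0.8+2.8+0.6+3.4 = 11.5
J–F–D–E–C: 3.9+0.8+1.3+3.4 = 9.4
The minimum is 8.6 min via J–F–E–C.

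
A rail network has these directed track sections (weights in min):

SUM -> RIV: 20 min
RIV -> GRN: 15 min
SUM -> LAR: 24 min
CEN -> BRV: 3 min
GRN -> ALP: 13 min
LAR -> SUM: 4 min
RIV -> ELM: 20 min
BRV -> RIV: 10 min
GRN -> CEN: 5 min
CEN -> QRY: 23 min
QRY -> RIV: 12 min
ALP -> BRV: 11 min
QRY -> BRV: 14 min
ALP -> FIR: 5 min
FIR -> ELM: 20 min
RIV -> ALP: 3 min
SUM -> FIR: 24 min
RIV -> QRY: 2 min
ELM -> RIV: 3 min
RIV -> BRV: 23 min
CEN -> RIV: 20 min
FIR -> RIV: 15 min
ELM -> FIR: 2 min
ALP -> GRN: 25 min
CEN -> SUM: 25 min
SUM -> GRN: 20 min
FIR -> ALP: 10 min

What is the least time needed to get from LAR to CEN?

29 min

Enumerating some paths:
LAR - SUM - GRN - CEN: 4+20+5 = 29
LAR - SUM - RIV - GRN - CEN: 4+20+15+5 = 44
Cheapest is LAR - SUM - GRN - CEN at 29 min.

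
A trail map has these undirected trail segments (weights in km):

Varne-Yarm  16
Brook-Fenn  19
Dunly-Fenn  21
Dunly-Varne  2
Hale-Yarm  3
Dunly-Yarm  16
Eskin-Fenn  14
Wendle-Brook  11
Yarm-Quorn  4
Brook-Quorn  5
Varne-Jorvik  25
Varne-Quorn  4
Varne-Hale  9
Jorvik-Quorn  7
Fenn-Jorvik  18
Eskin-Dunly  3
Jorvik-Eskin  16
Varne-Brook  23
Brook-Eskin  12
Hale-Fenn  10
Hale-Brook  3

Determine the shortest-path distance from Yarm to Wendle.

Compare a few routes:
Yarm–Quorn–Brook–Wendle: 4+5+11 = 20
Yarm–Hale–Brook–Wendle: 3+3+11 = 17
Yarm–Quorn–Varne–Hale–Brook–Wendle: 4+4+9+3+11 = 31
The minimum is 17 km via Yarm–Hale–Brook–Wendle.

17 km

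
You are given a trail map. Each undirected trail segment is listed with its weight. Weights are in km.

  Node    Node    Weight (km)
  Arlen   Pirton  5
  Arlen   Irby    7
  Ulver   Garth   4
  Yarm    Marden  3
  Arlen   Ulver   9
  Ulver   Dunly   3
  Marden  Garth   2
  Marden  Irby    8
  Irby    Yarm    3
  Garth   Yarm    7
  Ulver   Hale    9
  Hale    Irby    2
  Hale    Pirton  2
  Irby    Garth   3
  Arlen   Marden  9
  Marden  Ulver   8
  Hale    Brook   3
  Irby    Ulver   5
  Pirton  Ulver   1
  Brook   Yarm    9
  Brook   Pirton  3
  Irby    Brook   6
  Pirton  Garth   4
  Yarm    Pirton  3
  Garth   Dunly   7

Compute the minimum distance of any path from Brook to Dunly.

7 km

Enumerating some paths:
Brook–Hale–Pirton–Ulver–Dunly: 3+2+1+3 = 9
Brook–Pirton–Ulver–Dunly: 3+1+3 = 7
Brook–Hale–Irby–Ulver–Dunly: 3+2+5+3 = 13
The minimum is 7 km via Brook–Pirton–Ulver–Dunly.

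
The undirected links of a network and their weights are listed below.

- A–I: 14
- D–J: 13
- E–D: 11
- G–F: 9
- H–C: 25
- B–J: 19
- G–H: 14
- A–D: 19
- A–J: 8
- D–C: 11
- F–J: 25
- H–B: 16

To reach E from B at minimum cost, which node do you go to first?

J

Enumerating some paths:
B–J–D–E: 19+13+11 = 43
B–J–A–D–E: 19+8+19+11 = 57
B–H–C–D–E: 16+25+11+11 = 63
B–H–G–F–J–D–E: 16+14+9+25+13+11 = 88
Cheapest is B–J–D–E at 43.
So from B the first move is to J.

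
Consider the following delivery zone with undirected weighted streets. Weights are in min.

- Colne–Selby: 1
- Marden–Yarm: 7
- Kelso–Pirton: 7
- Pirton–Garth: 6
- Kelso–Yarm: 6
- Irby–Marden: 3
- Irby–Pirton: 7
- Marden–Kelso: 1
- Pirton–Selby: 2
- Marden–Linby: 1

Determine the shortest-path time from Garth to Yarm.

19 min

Running Dijkstra from Garth:
Garth: 0
Pirton: 6  (via Garth)
Selby: 8  (via Pirton)
Colne: 9  (via Selby)
Kelso: 13  (via Pirton)
Irby: 13  (via Pirton)
Marden: 14  (via Kelso)
Linby: 15  (via Marden)
Yarm: 19  (via Kelso)
Shortest route: Garth–Pirton–Kelso–Yarm = 19 min.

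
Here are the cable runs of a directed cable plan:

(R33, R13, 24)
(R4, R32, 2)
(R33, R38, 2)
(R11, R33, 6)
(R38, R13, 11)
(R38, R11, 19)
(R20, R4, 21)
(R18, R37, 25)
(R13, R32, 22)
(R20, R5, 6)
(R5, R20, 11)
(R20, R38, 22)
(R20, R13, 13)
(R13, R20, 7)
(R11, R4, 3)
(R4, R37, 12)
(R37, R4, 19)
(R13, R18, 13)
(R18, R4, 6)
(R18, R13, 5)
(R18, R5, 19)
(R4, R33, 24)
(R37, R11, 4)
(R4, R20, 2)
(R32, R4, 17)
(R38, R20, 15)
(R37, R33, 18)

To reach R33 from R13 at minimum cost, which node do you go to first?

R18

Compare a few routes:
R13–R18–R37–R11–R33: 13+25+4+6 = 48
R13–R18–R4–R37–R33: 13+6+12+18 = 49
R13–R18–R4–R37–R11–R33: 13+6+12+4+6 = 41
R13–R18–R4–R33: 13+6+24 = 43
Cheapest is R13–R18–R4–R37–R11–R33 at 41.
So from R13 the first move is to R18.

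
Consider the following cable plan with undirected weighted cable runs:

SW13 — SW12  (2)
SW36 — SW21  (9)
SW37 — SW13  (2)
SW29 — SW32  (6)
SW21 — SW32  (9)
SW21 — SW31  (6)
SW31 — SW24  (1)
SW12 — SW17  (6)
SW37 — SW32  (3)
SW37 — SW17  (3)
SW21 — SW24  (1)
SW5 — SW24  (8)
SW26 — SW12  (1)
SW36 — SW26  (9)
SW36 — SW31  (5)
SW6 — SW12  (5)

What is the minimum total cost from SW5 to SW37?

21

Settle nodes by increasing distance from SW5:
SW5: 0
SW24: 8  (via SW5)
SW31: 9  (via SW24)
SW21: 9  (via SW24)
SW36: 14  (via SW31)
SW32: 18  (via SW21)
SW37: 21  (via SW32)
Shortest route: SW5–SW24–SW21–SW32–SW37 = 21.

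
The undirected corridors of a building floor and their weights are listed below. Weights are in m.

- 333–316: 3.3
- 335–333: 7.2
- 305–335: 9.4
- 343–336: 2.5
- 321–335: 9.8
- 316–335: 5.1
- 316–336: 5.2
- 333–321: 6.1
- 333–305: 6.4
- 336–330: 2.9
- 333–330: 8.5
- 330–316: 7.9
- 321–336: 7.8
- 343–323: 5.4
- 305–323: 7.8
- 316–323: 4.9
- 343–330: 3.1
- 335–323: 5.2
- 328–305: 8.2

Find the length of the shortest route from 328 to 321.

20.7 m

Shortest distances from 328:
328: 0
305: 8.2  (via 328)
333: 14.6  (via 305)
323: 16  (via 305)
335: 17.6  (via 305)
316: 17.9  (via 333)
321: 20.7  (via 333)
Shortest route: 328–305–333–321 = 20.7 m.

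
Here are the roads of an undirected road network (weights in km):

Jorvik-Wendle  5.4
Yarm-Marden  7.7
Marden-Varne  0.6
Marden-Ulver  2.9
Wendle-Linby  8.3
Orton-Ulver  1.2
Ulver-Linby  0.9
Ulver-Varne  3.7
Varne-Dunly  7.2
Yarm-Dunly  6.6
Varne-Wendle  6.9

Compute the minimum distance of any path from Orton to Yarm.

Candidate routes:
Orton–Ulver–Marden–Yarm: 1.2+2.9+7.7 = 11.8
Orton–Ulver–Varne–Marden–Yarm: 1.2+3.7+0.6+7.7 = 13.2
Orton–Ulver–Marden–Varne–Dunly–Yarm: 1.2+2.9+0.6+7.2+6.6 = 18.5
The minimum is 11.8 km via Orton–Ulver–Marden–Yarm.

11.8 km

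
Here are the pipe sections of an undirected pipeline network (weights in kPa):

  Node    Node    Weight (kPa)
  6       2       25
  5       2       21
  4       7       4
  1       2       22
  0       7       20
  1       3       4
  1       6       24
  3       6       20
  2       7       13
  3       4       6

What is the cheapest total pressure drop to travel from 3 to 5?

44 kPa

Settle nodes by increasing distance from 3:
3: 0
1: 4  (via 3)
4: 6  (via 3)
7: 10  (via 4)
6: 20  (via 3)
2: 23  (via 7)
0: 30  (via 7)
5: 44  (via 2)
Shortest route: 3–4–7–2–5 = 44 kPa.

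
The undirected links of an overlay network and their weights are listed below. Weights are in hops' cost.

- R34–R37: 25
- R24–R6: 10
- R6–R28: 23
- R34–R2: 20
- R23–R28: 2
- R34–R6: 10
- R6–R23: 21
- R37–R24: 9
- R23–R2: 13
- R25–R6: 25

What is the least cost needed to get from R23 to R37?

40 hops' cost

Enumerating some paths:
R23–R28–R6–R24–R37: 2+23+10+9 = 44
R23–R6–R24–R37: 21+10+9 = 40
The minimum is 40 hops' cost via R23–R6–R24–R37.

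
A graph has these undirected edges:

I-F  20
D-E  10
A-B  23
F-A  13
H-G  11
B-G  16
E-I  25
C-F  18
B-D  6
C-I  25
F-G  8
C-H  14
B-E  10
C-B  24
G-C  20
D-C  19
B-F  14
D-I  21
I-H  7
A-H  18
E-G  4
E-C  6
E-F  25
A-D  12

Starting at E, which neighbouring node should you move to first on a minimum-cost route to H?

G

Candidate routes:
E → C → H: 6+14 = 20
E → B → G → H: 10+16+11 = 37
E → I → H: 25+7 = 32
E → G → H: 4+11 = 15
Cheapest is E → G → H at 15.
So from E the first move is to G.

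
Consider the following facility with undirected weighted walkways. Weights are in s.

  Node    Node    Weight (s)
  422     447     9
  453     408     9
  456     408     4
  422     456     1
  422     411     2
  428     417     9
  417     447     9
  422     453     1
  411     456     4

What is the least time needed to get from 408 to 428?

Compare a few routes:
408 - 456 - 411 - 422 - 447 - 417 - 428: 4+4+2+9+9+9 = 37
408 - 453 - 422 - 447 - 417 - 428: 9+1+9+9+9 = 37
408 - 456 - 422 - 447 - 417 - 428: 4+1+9+9+9 = 32
The minimum is 32 s via 408 - 456 - 422 - 447 - 417 - 428.

32 s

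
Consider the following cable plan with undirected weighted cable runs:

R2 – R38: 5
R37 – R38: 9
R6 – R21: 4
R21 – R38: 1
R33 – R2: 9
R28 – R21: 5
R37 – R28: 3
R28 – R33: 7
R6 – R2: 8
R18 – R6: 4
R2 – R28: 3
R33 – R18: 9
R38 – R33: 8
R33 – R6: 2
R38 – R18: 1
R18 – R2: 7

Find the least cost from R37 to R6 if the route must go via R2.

Best R37 to R2: R37 → R28 → R2 costing 6
Shortest R2→R6: R2 → R6 = 8
Total via R2: 6 + 8 = 14.

14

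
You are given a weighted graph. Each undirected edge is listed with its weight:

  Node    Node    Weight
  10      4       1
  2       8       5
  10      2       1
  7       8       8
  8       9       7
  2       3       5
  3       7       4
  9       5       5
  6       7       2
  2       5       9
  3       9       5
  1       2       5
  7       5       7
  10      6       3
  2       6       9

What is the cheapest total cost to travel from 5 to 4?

11

Shortest distances from 5:
5: 0
9: 5  (via 5)
7: 7  (via 5)
2: 9  (via 5)
6: 9  (via 7)
3: 10  (via 9)
10: 10  (via 2)
4: 11  (via 10)
Shortest route: 5–2–10–4 = 11.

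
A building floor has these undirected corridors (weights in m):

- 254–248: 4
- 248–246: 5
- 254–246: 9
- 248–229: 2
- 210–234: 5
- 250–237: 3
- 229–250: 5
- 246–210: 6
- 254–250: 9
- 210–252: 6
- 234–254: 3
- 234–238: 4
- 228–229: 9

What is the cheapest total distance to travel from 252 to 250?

Enumerating some paths:
252–210–246–248–229–250: 6+6+5+2+5 = 24
252–210–234–254–250: 6+5+3+9 = 23
252–210–246–248–254–250: 6+6+5+4+9 = 30
252–210–234–254–248–229–250: 6+5+3+4+2+5 = 25
Cheapest is 252–210–234–254–250 at 23 m.

23 m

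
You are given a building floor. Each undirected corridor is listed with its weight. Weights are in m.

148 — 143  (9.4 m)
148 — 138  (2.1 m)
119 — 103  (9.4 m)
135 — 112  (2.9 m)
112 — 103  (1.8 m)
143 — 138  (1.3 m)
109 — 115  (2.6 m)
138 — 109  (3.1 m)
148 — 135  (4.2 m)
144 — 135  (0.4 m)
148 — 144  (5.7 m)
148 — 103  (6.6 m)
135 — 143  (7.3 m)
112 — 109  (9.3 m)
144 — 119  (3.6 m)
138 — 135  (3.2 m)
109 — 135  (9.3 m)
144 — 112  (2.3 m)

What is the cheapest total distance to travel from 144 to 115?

Compare a few routes:
144 - 135 - 109 - 115: 0.4+9.3+2.6 = 12.3
144 - 135 - 138 - 109 - 115: 0.4+3.2+3.1+2.6 = 9.3
Cheapest is 144 - 135 - 138 - 109 - 115 at 9.3 m.

9.3 m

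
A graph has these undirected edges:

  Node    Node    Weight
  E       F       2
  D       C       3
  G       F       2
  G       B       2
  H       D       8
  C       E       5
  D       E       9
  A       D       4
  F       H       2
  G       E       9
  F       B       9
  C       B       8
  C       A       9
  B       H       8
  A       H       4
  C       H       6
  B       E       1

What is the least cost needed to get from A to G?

Compare a few routes:
A - H - F - G: 4+2+2 = 8
A - H - F - E - B - G: 4+2+2+1+2 = 11
A - H - B - G: 4+8+2 = 14
Cheapest is A - H - F - G at 8.

8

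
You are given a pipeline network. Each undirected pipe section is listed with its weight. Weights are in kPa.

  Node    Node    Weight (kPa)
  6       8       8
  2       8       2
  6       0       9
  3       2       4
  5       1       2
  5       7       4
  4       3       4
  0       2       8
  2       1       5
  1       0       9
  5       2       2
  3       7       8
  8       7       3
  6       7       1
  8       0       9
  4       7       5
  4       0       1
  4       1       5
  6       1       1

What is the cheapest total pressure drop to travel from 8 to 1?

Enumerating some paths:
8–6–1: 8+1 = 9
8–2–1: 2+5 = 7
8–2–5–1: 2+2+2 = 6
8–7–6–1: 3+1+1 = 5
The minimum is 5 kPa via 8–7–6–1.

5 kPa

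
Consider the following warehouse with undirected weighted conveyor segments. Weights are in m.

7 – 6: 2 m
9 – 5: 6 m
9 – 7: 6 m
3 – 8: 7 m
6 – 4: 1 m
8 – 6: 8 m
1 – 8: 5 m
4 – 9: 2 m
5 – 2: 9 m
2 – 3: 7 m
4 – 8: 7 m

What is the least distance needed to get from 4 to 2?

17 m

Compare a few routes:
4 - 6 - 8 - 3 - 2: 1+8+7+7 = 23
4 - 9 - 5 - 2: 2+6+9 = 17
4 - 8 - 3 - 2: 7+7+7 = 21
The minimum is 17 m via 4 - 9 - 5 - 2.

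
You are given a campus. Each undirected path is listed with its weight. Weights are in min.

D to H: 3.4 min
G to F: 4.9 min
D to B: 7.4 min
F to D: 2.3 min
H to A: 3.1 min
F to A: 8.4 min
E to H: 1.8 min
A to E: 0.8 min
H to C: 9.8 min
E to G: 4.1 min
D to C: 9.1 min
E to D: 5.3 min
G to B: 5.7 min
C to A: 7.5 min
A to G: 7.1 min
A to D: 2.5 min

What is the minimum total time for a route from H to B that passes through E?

Best H to E: H–E costing 1.8
Best E to B: E–G–B costing 9.8
Total via E: 1.8 + 9.8 = 11.6 min.

11.6 min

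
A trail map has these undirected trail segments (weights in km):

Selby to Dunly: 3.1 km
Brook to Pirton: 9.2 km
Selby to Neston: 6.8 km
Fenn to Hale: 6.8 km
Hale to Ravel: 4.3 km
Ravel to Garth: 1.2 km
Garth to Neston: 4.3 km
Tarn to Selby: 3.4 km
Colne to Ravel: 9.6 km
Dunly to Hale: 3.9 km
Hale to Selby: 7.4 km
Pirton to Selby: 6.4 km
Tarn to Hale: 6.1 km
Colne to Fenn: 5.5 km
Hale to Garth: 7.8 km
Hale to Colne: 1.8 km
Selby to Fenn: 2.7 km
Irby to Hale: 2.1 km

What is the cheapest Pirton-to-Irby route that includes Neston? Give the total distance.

Shortest Pirton→Neston: Pirton → Selby → Neston = 13.2
Best Neston to Irby: Neston → Garth → Ravel → Hale → Irby costing 11.9
Total via Neston: 13.2 + 11.9 = 25.1 km.

25.1 km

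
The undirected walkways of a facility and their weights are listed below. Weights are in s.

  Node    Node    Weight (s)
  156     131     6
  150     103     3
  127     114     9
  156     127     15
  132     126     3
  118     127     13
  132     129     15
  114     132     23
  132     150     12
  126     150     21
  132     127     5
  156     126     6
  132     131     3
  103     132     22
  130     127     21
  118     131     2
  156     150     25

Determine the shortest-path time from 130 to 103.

41 s

Running Dijkstra from 130:
130: 0
127: 21  (via 130)
132: 26  (via 127)
131: 29  (via 132)
126: 29  (via 132)
114: 30  (via 127)
118: 31  (via 131)
156: 35  (via 131)
150: 38  (via 132)
129: 41  (via 132)
103: 41  (via 150)
Shortest route: 130 → 127 → 132 → 150 → 103 = 41 s.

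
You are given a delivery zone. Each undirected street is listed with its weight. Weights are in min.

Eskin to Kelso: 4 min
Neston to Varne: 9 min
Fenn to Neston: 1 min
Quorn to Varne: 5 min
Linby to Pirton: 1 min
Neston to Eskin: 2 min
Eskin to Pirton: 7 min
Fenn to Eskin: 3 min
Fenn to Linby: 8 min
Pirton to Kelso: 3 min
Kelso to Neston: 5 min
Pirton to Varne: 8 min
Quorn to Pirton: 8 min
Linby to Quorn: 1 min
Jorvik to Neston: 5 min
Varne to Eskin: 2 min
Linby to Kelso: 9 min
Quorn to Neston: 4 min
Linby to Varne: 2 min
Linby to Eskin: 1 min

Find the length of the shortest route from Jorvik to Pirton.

9 min

Enumerating some paths:
Jorvik–Neston–Quorn–Linby–Pirton: 5+4+1+1 = 11
Jorvik–Neston–Fenn–Eskin–Linby–Pirton: 5+1+3+1+1 = 11
Jorvik–Neston–Eskin–Linby–Pirton: 5+2+1+1 = 9
Jorvik–Neston–Eskin–Varne–Linby–Pirton: 5+2+2+2+1 = 12
Cheapest is Jorvik–Neston–Eskin–Linby–Pirton at 9 min.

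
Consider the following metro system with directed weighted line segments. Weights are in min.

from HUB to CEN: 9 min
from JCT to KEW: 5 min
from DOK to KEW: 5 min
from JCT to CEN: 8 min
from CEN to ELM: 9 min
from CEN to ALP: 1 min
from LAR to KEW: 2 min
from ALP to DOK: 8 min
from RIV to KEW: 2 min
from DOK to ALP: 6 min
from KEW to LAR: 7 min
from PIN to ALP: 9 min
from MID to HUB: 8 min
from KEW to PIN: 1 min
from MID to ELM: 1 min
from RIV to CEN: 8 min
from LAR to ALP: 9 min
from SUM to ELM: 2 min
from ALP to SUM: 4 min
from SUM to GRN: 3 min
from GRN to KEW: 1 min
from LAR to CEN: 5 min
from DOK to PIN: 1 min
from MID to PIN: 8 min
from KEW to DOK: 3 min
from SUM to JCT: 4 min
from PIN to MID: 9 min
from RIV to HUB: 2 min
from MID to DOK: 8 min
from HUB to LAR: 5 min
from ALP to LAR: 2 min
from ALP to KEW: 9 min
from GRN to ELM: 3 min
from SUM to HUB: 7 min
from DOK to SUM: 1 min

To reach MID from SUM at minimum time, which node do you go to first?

Candidate routes:
SUM - GRN - KEW - DOK - PIN - MID: 3+1+3+1+9 = 17
SUM - GRN - KEW - PIN - MID: 3+1+1+9 = 14
SUM - JCT - KEW - DOK - PIN - MID: 4+5+3+1+9 = 22
SUM - JCT - KEW - PIN - MID: 4+5+1+9 = 19
The minimum is 14 min via SUM - GRN - KEW - PIN - MID.
So from SUM the first move is to GRN.

GRN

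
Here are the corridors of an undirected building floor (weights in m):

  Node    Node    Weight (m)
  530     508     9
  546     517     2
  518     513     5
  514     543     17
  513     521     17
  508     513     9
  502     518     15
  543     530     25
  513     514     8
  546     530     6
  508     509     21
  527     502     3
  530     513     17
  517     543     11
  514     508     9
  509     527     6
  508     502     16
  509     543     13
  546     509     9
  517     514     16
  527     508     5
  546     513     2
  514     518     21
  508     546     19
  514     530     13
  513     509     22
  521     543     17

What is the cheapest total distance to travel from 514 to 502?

Running Dijkstra from 514:
514: 0
513: 8  (via 514)
508: 9  (via 514)
546: 10  (via 513)
517: 12  (via 546)
518: 13  (via 513)
530: 13  (via 514)
527: 14  (via 508)
502: 17  (via 527)
Shortest route: 514 → 508 → 527 → 502 = 17 m.

17 m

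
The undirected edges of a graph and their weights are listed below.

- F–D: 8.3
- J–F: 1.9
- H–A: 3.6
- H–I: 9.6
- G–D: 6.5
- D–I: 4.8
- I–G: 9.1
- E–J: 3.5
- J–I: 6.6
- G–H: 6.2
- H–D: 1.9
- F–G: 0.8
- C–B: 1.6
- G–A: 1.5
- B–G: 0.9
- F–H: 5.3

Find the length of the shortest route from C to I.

11.6

Shortest distances from C:
C: 0
B: 1.6  (via C)
G: 2.5  (via B)
F: 3.3  (via G)
A: 4  (via G)
J: 5.2  (via F)
H: 7.6  (via A)
E: 8.7  (via J)
D: 9  (via G)
I: 11.6  (via G)
Shortest route: C → B → G → I = 11.6.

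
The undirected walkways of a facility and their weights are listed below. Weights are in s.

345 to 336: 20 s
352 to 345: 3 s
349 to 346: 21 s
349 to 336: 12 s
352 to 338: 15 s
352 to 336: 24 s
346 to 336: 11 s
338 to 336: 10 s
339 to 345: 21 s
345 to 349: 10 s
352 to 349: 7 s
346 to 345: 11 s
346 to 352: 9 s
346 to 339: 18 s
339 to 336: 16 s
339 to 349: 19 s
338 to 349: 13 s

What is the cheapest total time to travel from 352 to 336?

19 s

Candidate routes:
352 → 346 → 336: 9+11 = 20
352 → 349 → 336: 7+12 = 19
Cheapest is 352 → 349 → 336 at 19 s.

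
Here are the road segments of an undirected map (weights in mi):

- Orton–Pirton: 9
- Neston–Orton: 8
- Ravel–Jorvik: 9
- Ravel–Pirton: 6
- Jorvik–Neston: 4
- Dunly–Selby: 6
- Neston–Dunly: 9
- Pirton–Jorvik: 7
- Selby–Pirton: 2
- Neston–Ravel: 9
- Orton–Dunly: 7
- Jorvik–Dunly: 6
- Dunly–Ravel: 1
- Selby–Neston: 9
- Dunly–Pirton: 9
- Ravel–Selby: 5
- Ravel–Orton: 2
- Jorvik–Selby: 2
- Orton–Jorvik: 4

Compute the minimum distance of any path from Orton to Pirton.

Settle nodes by increasing distance from Orton:
Orton: 0
Ravel: 2  (via Orton)
Dunly: 3  (via Ravel)
Jorvik: 4  (via Orton)
Selby: 6  (via Jorvik)
Pirton: 8  (via Ravel)
Shortest route: Orton–Ravel–Pirton = 8 mi.

8 mi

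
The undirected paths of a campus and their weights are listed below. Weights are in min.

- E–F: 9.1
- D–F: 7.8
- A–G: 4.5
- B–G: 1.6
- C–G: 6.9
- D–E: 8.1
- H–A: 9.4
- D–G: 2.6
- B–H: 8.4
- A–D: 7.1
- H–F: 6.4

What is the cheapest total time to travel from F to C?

17.3 min

Settle nodes by increasing distance from F:
F: 0
H: 6.4  (via F)
D: 7.8  (via F)
E: 9.1  (via F)
G: 10.4  (via D)
B: 12  (via G)
A: 14.9  (via D)
C: 17.3  (via G)
Shortest route: F–D–G–C = 17.3 min.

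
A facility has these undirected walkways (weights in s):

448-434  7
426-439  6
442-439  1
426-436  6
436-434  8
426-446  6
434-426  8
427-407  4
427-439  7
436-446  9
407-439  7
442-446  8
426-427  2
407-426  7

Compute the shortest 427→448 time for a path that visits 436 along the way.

23 s

Shortest 427→436: 427 → 426 → 436 = 8
Shortest 436→448: 436 → 434 → 448 = 15
Total via 436: 8 + 15 = 23 s.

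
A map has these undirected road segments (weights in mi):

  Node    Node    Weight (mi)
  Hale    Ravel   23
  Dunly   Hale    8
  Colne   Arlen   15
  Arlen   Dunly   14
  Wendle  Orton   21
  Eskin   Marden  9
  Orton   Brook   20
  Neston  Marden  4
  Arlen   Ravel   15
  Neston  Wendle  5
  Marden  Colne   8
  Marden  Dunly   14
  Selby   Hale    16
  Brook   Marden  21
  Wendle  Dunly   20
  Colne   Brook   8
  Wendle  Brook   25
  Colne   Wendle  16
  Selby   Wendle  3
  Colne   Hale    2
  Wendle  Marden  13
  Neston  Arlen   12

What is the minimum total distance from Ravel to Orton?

Compare a few routes:
Ravel → Hale → Selby → Wendle → Orton: 23+16+3+21 = 63
Ravel → Arlen → Colne → Brook → Orton: 15+15+8+20 = 58
Ravel → Hale → Colne → Wendle → Orton: 23+2+16+21 = 62
Ravel → Arlen → Neston → Wendle → Orton: 15+12+5+21 = 53
The minimum is 53 mi via Ravel → Arlen → Neston → Wendle → Orton.

53 mi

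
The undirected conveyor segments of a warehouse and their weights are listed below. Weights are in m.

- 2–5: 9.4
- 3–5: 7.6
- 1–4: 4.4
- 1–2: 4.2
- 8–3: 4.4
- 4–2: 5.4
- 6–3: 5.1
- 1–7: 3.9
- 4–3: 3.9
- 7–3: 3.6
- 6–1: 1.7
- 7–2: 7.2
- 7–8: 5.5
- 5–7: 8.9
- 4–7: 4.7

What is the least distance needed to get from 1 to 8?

Enumerating some paths:
1 - 6 - 3 - 8: 1.7+5.1+4.4 = 11.2
1 - 7 - 8: 3.9+5.5 = 9.4
The minimum is 9.4 m via 1 - 7 - 8.

9.4 m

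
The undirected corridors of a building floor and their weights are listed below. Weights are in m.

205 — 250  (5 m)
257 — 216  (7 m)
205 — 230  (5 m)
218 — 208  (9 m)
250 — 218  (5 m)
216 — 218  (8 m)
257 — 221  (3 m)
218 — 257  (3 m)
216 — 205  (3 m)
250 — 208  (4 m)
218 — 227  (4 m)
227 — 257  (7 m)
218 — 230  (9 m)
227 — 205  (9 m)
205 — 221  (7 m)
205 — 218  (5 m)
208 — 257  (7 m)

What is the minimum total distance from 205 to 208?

9 m

Shortest distances from 205:
205: 0
216: 3  (via 205)
230: 5  (via 205)
218: 5  (via 205)
250: 5  (via 205)
221: 7  (via 205)
257: 8  (via 218)
227: 9  (via 205)
208: 9  (via 250)
Shortest route: 205–250–208 = 9 m.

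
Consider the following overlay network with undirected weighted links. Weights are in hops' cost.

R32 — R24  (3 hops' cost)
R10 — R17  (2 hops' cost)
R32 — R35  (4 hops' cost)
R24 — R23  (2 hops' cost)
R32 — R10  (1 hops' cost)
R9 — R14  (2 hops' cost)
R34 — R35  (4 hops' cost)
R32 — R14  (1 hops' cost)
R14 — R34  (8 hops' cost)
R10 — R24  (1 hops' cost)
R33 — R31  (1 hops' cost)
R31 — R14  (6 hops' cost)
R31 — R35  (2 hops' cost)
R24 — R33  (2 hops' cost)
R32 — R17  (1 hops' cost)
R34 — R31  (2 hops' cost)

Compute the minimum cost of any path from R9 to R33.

7 hops' cost

Shortest distances from R9:
R9: 0
R14: 2  (via R9)
R32: 3  (via R14)
R17: 4  (via R32)
R10: 4  (via R32)
R24: 5  (via R10)
R23: 7  (via R24)
R33: 7  (via R24)
Shortest route: R9–R14–R32–R10–R24–R33 = 7 hops' cost.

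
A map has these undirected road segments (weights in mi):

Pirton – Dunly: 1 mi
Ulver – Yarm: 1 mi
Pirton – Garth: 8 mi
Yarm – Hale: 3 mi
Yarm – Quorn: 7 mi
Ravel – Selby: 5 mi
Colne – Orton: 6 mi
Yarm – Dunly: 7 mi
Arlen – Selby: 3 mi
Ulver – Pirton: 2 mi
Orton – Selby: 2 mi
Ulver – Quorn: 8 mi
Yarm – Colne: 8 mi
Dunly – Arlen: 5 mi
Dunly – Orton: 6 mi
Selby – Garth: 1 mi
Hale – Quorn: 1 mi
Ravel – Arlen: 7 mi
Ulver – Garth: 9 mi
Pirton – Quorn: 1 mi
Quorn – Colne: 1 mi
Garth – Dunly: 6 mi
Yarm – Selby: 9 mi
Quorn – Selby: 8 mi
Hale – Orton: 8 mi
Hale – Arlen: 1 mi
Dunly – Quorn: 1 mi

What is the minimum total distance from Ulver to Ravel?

12 mi

Compare a few routes:
Ulver → Yarm → Hale → Arlen → Selby → Ravel: 1+3+1+3+5 = 13
Ulver → Yarm → Hale → Arlen → Ravel: 1+3+1+7 = 12
The minimum is 12 mi via Ulver → Yarm → Hale → Arlen → Ravel.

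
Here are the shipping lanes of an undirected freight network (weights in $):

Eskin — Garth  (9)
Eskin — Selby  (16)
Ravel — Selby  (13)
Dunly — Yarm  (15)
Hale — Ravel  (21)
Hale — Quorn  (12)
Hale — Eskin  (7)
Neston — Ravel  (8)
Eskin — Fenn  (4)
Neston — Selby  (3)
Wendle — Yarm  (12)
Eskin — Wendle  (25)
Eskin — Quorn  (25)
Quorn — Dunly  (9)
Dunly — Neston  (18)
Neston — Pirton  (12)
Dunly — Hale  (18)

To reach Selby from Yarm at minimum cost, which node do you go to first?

Dunly

Candidate routes:
Yarm - Wendle - Eskin - Selby: 12+25+16 = 53
Yarm - Dunly - Neston - Ravel - Selby: 15+18+8+13 = 54
Yarm - Dunly - Neston - Selby: 15+18+3 = 36
Yarm - Dunly - Hale - Eskin - Selby: 15+18+7+16 = 56
The minimum is $36 via Yarm - Dunly - Neston - Selby.
So from Yarm the first move is to Dunly.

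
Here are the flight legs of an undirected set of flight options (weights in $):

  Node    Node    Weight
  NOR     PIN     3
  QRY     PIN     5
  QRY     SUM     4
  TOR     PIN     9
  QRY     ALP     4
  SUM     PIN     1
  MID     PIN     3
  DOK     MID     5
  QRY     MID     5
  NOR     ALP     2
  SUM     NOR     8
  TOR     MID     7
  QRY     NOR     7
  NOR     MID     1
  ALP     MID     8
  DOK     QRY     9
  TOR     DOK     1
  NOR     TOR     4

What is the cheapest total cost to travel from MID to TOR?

$5

Settle nodes by increasing distance from MID:
MID: 0
NOR: 1  (via MID)
ALP: 3  (via NOR)
PIN: 3  (via MID)
SUM: 4  (via PIN)
QRY: 5  (via MID)
DOK: 5  (via MID)
TOR: 5  (via NOR)
Shortest route: MID–NOR–TOR = $5.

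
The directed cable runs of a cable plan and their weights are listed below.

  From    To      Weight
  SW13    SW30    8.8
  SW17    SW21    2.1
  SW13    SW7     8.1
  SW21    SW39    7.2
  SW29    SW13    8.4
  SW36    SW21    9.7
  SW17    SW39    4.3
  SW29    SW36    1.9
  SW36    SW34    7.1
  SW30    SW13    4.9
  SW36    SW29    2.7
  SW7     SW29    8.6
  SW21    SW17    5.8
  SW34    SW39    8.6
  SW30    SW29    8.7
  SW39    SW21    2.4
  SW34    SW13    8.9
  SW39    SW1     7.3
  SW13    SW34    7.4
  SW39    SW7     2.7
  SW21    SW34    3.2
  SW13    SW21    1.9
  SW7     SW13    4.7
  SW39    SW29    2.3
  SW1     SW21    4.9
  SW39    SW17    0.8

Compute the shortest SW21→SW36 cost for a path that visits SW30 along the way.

Best SW21 to SW30: SW21–SW34–SW13–SW30 costing 20.9
Best SW30 to SW36: SW30–SW29–SW36 costing 10.6
Total via SW30: 20.9 + 10.6 = 31.5.

31.5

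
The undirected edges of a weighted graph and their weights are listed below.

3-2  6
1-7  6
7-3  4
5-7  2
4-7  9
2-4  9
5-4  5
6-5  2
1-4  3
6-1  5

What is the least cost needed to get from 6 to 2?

Candidate routes:
6 → 5 → 7 → 3 → 2: 2+2+4+6 = 14
6 → 5 → 4 → 2: 2+5+9 = 16
6 → 1 → 7 → 3 → 2: 5+6+4+6 = 21
6 → 1 → 4 → 2: 5+3+9 = 17
The minimum is 14 via 6 → 5 → 7 → 3 → 2.

14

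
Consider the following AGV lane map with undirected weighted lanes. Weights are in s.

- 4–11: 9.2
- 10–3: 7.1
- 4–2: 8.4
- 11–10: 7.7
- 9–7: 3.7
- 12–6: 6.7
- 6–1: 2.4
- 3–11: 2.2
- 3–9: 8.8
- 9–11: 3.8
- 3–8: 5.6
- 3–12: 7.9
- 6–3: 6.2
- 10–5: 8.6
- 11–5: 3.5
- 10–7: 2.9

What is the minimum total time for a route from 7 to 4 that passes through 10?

19.8 s

Best 7 to 10: 7 → 10 costing 2.9
Shortest 10→4: 10 → 11 → 4 = 16.9
Total via 10: 2.9 + 16.9 = 19.8 s.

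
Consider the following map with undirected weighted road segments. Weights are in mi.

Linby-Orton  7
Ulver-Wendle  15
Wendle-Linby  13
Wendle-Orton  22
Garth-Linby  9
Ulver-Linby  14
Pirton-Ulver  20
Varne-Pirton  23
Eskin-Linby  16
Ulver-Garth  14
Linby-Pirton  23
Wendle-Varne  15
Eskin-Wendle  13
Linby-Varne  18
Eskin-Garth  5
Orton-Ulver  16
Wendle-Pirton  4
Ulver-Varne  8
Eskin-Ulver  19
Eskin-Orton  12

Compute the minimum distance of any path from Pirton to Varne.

19 mi

Enumerating some paths:
Pirton - Varne: 23 = 23
Pirton - Wendle - Varne: 4+15 = 19
Pirton - Wendle - Ulver - Varne: 4+15+8 = 27
Cheapest is Pirton - Wendle - Varne at 19 mi.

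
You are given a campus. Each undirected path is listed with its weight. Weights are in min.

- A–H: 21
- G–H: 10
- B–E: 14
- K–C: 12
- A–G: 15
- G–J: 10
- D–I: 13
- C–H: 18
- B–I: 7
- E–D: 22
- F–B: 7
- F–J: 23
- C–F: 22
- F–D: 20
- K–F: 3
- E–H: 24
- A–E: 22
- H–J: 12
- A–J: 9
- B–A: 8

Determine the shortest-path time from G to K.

33 min

Running Dijkstra from G:
G: 0
H: 10  (via G)
J: 10  (via G)
A: 15  (via G)
B: 23  (via A)
C: 28  (via H)
F: 30  (via B)
I: 30  (via B)
K: 33  (via F)
Shortest route: G → A → B → F → K = 33 min.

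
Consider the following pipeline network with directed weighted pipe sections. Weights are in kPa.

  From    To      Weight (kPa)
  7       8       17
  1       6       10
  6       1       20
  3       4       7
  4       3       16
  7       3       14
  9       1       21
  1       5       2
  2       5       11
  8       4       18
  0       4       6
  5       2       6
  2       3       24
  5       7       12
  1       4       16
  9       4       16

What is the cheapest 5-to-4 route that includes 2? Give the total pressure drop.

37 kPa

Best 5 to 2: 5 → 2 costing 6
Shortest 2→4: 2 → 3 → 4 = 31
Total via 2: 6 + 31 = 37 kPa.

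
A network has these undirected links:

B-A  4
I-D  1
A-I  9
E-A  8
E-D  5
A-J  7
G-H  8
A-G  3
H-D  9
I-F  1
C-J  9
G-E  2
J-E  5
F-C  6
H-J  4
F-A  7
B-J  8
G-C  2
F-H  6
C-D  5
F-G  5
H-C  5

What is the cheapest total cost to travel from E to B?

9

Enumerating some paths:
E → J → B: 5+8 = 13
E → J → A → B: 5+7+4 = 16
E → G → A → B: 2+3+4 = 9
E → A → B: 8+4 = 12
Cheapest is E → G → A → B at 9.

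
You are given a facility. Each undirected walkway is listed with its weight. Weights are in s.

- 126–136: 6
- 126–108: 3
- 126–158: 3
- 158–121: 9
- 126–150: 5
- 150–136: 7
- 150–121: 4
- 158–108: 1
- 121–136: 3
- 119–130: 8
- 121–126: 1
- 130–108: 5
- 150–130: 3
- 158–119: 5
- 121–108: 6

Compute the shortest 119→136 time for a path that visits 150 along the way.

18 s

Shortest 119→150: 119 → 130 → 150 = 11
Best 150 to 136: 150 → 136 costing 7
Total via 150: 11 + 7 = 18 s.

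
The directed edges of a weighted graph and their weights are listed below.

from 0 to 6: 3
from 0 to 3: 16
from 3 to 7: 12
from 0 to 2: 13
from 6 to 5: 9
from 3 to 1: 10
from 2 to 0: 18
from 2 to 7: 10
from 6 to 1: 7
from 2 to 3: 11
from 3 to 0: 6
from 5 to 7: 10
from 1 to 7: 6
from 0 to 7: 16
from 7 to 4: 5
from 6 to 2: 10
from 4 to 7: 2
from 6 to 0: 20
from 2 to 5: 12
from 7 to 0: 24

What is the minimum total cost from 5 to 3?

Candidate routes:
5 - 7 - 0 - 6 - 2 - 3: 10+24+3+10+11 = 58
5 - 7 - 0 - 2 - 3: 10+24+13+11 = 58
5 - 7 - 0 - 3: 10+24+16 = 50
Cheapest is 5 - 7 - 0 - 3 at 50.

50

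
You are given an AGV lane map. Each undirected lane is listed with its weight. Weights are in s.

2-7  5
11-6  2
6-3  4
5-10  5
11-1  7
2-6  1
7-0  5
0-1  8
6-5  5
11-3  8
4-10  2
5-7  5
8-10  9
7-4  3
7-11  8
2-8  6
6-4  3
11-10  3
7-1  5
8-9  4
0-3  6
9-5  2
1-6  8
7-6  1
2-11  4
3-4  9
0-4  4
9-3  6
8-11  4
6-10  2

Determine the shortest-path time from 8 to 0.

Shortest distances from 8:
8: 0
9: 4  (via 8)
11: 4  (via 8)
2: 6  (via 8)
5: 6  (via 9)
6: 6  (via 11)
7: 7  (via 6)
10: 7  (via 11)
4: 9  (via 6)
3: 10  (via 9)
1: 11  (via 11)
0: 12  (via 7)
Shortest route: 8–11–6–7–0 = 12 s.

12 s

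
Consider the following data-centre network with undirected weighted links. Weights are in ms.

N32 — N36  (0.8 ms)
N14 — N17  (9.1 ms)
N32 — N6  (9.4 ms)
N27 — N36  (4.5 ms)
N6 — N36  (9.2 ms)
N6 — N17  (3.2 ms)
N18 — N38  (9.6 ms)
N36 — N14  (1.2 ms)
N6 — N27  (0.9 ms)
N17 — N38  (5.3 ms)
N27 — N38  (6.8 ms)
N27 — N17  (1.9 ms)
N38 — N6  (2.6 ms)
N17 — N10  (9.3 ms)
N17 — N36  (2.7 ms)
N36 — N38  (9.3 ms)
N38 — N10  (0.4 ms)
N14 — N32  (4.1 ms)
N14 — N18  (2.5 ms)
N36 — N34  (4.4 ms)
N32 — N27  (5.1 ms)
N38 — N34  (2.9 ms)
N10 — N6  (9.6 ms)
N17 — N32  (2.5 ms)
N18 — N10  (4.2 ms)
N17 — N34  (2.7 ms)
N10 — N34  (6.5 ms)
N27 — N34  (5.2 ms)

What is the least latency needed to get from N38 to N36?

7.3 ms

Shortest distances from N38:
N38: 0
N10: 0.4  (via N38)
N6: 2.6  (via N38)
N34: 2.9  (via N38)
N27: 3.5  (via N6)
N18: 4.6  (via N10)
N17: 5.3  (via N38)
N14: 7.1  (via N18)
N36: 7.3  (via N34)
Shortest route: N38–N34–N36 = 7.3 ms.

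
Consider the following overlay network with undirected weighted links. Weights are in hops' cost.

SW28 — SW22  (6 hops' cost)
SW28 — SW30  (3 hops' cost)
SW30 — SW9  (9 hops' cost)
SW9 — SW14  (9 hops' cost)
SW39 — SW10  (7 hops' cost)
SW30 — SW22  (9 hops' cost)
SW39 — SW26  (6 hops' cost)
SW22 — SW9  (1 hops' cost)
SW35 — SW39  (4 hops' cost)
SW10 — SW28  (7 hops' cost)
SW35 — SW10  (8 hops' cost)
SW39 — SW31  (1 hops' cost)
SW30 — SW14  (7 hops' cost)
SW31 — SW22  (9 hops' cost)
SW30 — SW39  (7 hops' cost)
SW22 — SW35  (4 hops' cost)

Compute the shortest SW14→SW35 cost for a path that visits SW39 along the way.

Best SW14 to SW39: SW14 → SW30 → SW39 costing 14
Best SW39 to SW35: SW39 → SW35 costing 4
Total via SW39: 14 + 4 = 18 hops' cost.

18 hops' cost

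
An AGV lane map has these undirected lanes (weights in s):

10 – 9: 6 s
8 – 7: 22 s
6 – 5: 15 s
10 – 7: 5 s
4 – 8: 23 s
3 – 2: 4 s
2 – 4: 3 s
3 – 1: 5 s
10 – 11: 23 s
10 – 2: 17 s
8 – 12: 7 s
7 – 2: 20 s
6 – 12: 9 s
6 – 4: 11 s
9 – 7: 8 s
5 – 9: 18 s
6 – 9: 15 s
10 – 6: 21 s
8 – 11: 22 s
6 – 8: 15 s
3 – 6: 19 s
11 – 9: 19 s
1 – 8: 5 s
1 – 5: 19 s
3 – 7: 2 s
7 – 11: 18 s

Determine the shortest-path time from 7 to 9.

Shortest distances from 7:
7: 0
3: 2  (via 7)
10: 5  (via 7)
2: 6  (via 3)
1: 7  (via 3)
9: 8  (via 7)
Shortest route: 7–9 = 8 s.

8 s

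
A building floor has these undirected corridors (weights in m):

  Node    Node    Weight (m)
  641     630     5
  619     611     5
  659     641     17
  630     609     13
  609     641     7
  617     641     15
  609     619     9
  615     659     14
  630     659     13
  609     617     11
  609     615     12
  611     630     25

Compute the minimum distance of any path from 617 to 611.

25 m

Shortest distances from 617:
617: 0
609: 11  (via 617)
641: 15  (via 617)
630: 20  (via 641)
619: 20  (via 609)
615: 23  (via 609)
611: 25  (via 619)
Shortest route: 617 → 609 → 619 → 611 = 25 m.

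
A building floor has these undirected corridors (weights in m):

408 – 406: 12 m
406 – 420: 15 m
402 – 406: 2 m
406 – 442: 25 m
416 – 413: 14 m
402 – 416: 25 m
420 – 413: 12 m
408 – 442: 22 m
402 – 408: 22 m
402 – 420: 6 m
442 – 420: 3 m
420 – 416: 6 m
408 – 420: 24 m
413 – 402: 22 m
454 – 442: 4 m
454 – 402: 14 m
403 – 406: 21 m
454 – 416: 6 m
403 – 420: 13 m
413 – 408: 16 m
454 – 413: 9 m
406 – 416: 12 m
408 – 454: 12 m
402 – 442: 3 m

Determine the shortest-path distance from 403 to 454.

20 m

Shortest distances from 403:
403: 0
420: 13  (via 403)
442: 16  (via 420)
416: 19  (via 420)
402: 19  (via 420)
454: 20  (via 442)
Shortest route: 403–420–442–454 = 20 m.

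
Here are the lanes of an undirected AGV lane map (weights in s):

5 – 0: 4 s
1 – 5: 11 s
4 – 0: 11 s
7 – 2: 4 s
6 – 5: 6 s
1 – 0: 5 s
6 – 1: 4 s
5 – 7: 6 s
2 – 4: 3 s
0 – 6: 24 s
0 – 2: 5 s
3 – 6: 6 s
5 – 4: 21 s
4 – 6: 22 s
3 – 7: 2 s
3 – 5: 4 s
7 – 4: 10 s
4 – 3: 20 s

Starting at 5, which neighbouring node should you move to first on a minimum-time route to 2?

Compare a few routes:
5 - 0 - 2: 4+5 = 9
5 - 3 - 7 - 2: 4+2+4 = 10
5 - 7 - 2: 6+4 = 10
Cheapest is 5 - 0 - 2 at 9 s.
So from 5 the first move is to 0.

0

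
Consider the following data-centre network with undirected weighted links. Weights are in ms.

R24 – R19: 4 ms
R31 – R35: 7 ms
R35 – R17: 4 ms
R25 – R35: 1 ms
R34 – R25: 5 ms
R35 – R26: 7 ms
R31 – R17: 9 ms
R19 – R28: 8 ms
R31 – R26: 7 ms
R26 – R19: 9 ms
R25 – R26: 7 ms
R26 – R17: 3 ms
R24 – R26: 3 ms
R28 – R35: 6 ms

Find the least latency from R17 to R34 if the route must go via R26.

15 ms

Best R17 to R26: R17–R26 costing 3
Best R26 to R34: R26–R25–R34 costing 12
Total via R26: 3 + 12 = 15 ms.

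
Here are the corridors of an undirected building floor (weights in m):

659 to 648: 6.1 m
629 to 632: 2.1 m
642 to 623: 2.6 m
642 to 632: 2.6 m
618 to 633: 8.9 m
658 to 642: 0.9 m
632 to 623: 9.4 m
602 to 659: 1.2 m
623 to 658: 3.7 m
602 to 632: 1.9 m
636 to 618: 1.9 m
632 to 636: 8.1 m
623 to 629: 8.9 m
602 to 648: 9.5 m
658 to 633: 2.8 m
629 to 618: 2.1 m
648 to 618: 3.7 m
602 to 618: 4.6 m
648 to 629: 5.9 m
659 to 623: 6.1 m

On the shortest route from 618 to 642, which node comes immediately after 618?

629

Enumerating some paths:
618–633–658–642: 8.9+2.8+0.9 = 12.6
618–602–632–642: 4.6+1.9+2.6 = 9.1
618–629–632–642: 2.1+2.1+2.6 = 6.8
The minimum is 6.8 m via 618–629–632–642.
So from 618 the first move is to 629.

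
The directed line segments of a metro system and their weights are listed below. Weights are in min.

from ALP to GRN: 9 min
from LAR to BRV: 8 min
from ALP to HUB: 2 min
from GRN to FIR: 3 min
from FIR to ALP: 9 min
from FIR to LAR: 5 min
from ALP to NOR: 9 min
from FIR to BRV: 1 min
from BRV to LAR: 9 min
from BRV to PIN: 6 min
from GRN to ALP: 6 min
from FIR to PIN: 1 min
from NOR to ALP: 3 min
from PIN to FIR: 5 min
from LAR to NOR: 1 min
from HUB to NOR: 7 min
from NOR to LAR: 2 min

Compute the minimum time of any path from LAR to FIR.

Candidate routes:
LAR - NOR - ALP - GRN - FIR: 1+3+9+3 = 16
LAR - BRV - PIN - FIR: 8+6+5 = 19
Cheapest is LAR - NOR - ALP - GRN - FIR at 16 min.

16 min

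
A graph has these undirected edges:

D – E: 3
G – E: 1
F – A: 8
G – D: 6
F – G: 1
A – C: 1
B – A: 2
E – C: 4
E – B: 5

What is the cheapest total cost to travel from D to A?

Enumerating some paths:
D → E → C → A: 3+4+1 = 8
D → E → B → A: 3+5+2 = 10
D → E → G → F → A: 3+1+1+8 = 13
D → G → E → C → A: 6+1+4+1 = 12
The minimum is 8 via D → E → C → A.

8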